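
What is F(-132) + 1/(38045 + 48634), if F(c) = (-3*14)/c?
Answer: 606775/1906938 ≈ 0.31819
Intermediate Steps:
F(c) = -42/c
F(-132) + 1/(38045 + 48634) = -42/(-132) + 1/(38045 + 48634) = -42*(-1/132) + 1/86679 = 7/22 + 1/86679 = 606775/1906938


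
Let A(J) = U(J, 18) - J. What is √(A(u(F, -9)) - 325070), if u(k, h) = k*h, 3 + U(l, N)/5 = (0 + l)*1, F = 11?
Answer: I*√325481 ≈ 570.51*I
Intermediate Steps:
U(l, N) = -15 + 5*l (U(l, N) = -15 + 5*((0 + l)*1) = -15 + 5*(l*1) = -15 + 5*l)
u(k, h) = h*k
A(J) = -15 + 4*J (A(J) = (-15 + 5*J) - J = -15 + 4*J)
√(A(u(F, -9)) - 325070) = √((-15 + 4*(-9*11)) - 325070) = √((-15 + 4*(-99)) - 325070) = √((-15 - 396) - 325070) = √(-411 - 325070) = √(-325481) = I*√325481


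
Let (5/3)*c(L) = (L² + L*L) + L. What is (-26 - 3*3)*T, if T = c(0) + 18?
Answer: -630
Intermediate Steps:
c(L) = 3*L/5 + 6*L²/5 (c(L) = 3*((L² + L*L) + L)/5 = 3*((L² + L²) + L)/5 = 3*(2*L² + L)/5 = 3*(L + 2*L²)/5 = 3*L/5 + 6*L²/5)
T = 18 (T = (⅗)*0*(1 + 2*0) + 18 = (⅗)*0*(1 + 0) + 18 = (⅗)*0*1 + 18 = 0 + 18 = 18)
(-26 - 3*3)*T = (-26 - 3*3)*18 = (-26 - 9)*18 = -35*18 = -630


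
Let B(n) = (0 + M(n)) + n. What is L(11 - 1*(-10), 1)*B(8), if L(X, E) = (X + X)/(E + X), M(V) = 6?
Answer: 294/11 ≈ 26.727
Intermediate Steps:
L(X, E) = 2*X/(E + X) (L(X, E) = (2*X)/(E + X) = 2*X/(E + X))
B(n) = 6 + n (B(n) = (0 + 6) + n = 6 + n)
L(11 - 1*(-10), 1)*B(8) = (2*(11 - 1*(-10))/(1 + (11 - 1*(-10))))*(6 + 8) = (2*(11 + 10)/(1 + (11 + 10)))*14 = (2*21/(1 + 21))*14 = (2*21/22)*14 = (2*21*(1/22))*14 = (21/11)*14 = 294/11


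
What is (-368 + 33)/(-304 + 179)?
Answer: 67/25 ≈ 2.6800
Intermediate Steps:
(-368 + 33)/(-304 + 179) = -335/(-125) = -335*(-1/125) = 67/25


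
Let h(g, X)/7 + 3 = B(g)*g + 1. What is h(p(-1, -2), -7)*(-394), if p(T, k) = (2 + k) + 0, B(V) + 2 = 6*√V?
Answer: 5516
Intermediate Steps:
B(V) = -2 + 6*√V
p(T, k) = 2 + k
h(g, X) = -14 + 7*g*(-2 + 6*√g) (h(g, X) = -21 + 7*((-2 + 6*√g)*g + 1) = -21 + 7*(g*(-2 + 6*√g) + 1) = -21 + 7*(1 + g*(-2 + 6*√g)) = -21 + (7 + 7*g*(-2 + 6*√g)) = -14 + 7*g*(-2 + 6*√g))
h(p(-1, -2), -7)*(-394) = (-14 - 14*(2 - 2) + 42*(2 - 2)^(3/2))*(-394) = (-14 - 14*0 + 42*0^(3/2))*(-394) = (-14 + 0 + 42*0)*(-394) = (-14 + 0 + 0)*(-394) = -14*(-394) = 5516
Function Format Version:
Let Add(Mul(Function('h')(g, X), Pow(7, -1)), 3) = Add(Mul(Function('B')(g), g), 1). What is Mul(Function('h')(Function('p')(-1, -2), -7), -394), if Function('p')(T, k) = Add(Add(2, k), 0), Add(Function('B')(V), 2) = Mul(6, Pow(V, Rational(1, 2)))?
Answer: 5516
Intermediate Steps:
Function('B')(V) = Add(-2, Mul(6, Pow(V, Rational(1, 2))))
Function('p')(T, k) = Add(2, k)
Function('h')(g, X) = Add(-14, Mul(7, g, Add(-2, Mul(6, Pow(g, Rational(1, 2)))))) (Function('h')(g, X) = Add(-21, Mul(7, Add(Mul(Add(-2, Mul(6, Pow(g, Rational(1, 2)))), g), 1))) = Add(-21, Mul(7, Add(Mul(g, Add(-2, Mul(6, Pow(g, Rational(1, 2))))), 1))) = Add(-21, Mul(7, Add(1, Mul(g, Add(-2, Mul(6, Pow(g, Rational(1, 2)))))))) = Add(-21, Add(7, Mul(7, g, Add(-2, Mul(6, Pow(g, Rational(1, 2))))))) = Add(-14, Mul(7, g, Add(-2, Mul(6, Pow(g, Rational(1, 2)))))))
Mul(Function('h')(Function('p')(-1, -2), -7), -394) = Mul(Add(-14, Mul(-14, Add(2, -2)), Mul(42, Pow(Add(2, -2), Rational(3, 2)))), -394) = Mul(Add(-14, Mul(-14, 0), Mul(42, Pow(0, Rational(3, 2)))), -394) = Mul(Add(-14, 0, Mul(42, 0)), -394) = Mul(Add(-14, 0, 0), -394) = Mul(-14, -394) = 5516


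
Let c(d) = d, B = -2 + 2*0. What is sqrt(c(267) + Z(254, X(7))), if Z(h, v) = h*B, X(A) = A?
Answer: I*sqrt(241) ≈ 15.524*I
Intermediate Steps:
B = -2 (B = -2 + 0 = -2)
Z(h, v) = -2*h (Z(h, v) = h*(-2) = -2*h)
sqrt(c(267) + Z(254, X(7))) = sqrt(267 - 2*254) = sqrt(267 - 508) = sqrt(-241) = I*sqrt(241)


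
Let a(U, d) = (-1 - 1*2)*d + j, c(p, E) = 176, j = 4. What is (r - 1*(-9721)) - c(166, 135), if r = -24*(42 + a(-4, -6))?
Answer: 8009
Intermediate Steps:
a(U, d) = 4 - 3*d (a(U, d) = (-1 - 1*2)*d + 4 = (-1 - 2)*d + 4 = -3*d + 4 = 4 - 3*d)
r = -1536 (r = -24*(42 + (4 - 3*(-6))) = -24*(42 + (4 + 18)) = -24*(42 + 22) = -24*64 = -1536)
(r - 1*(-9721)) - c(166, 135) = (-1536 - 1*(-9721)) - 1*176 = (-1536 + 9721) - 176 = 8185 - 176 = 8009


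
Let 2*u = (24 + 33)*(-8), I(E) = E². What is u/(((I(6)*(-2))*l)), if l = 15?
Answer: 19/90 ≈ 0.21111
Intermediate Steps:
u = -228 (u = ((24 + 33)*(-8))/2 = (57*(-8))/2 = (½)*(-456) = -228)
u/(((I(6)*(-2))*l)) = -228/((6²*(-2))*15) = -228/((36*(-2))*15) = -228/((-72*15)) = -228/(-1080) = -228*(-1/1080) = 19/90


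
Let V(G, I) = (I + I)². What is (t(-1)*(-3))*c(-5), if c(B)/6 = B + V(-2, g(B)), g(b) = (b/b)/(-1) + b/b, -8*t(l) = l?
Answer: 45/4 ≈ 11.250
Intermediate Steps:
t(l) = -l/8
g(b) = 0 (g(b) = 1*(-1) + 1 = -1 + 1 = 0)
V(G, I) = 4*I² (V(G, I) = (2*I)² = 4*I²)
c(B) = 6*B (c(B) = 6*(B + 4*0²) = 6*(B + 4*0) = 6*(B + 0) = 6*B)
(t(-1)*(-3))*c(-5) = (-⅛*(-1)*(-3))*(6*(-5)) = ((⅛)*(-3))*(-30) = -3/8*(-30) = 45/4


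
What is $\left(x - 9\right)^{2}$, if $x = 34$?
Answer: $625$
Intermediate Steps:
$\left(x - 9\right)^{2} = \left(34 - 9\right)^{2} = 25^{2} = 625$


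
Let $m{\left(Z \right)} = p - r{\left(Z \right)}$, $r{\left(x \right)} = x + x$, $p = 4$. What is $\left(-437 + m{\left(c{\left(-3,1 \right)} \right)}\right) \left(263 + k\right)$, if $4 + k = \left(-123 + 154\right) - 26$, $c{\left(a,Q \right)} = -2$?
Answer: $-113256$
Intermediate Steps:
$r{\left(x \right)} = 2 x$
$k = 1$ ($k = -4 + \left(\left(-123 + 154\right) - 26\right) = -4 + \left(31 - 26\right) = -4 + 5 = 1$)
$m{\left(Z \right)} = 4 - 2 Z$
$\left(-437 + m{\left(c{\left(-3,1 \right)} \right)}\right) \left(263 + k\right) = \left(-437 + \left(4 - -4\right)\right) \left(263 + 1\right) = \left(-437 + \left(4 + 4\right)\right) 264 = \left(-437 + 8\right) 264 = \left(-429\right) 264 = -113256$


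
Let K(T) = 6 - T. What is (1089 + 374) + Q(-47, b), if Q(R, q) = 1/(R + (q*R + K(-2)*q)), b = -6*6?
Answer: 1985292/1357 ≈ 1463.0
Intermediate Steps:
b = -36
Q(R, q) = 1/(R + 8*q + R*q) (Q(R, q) = 1/(R + (q*R + (6 - 1*(-2))*q)) = 1/(R + (R*q + (6 + 2)*q)) = 1/(R + (R*q + 8*q)) = 1/(R + (8*q + R*q)) = 1/(R + 8*q + R*q))
(1089 + 374) + Q(-47, b) = (1089 + 374) + 1/(-47 + 8*(-36) - 47*(-36)) = 1463 + 1/(-47 - 288 + 1692) = 1463 + 1/1357 = 1985292/1357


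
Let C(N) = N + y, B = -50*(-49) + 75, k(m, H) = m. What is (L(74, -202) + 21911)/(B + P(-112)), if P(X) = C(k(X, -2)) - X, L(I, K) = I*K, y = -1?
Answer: 6963/2524 ≈ 2.7587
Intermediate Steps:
B = 2525 (B = 2450 + 75 = 2525)
C(N) = -1 + N (C(N) = N - 1 = -1 + N)
P(X) = -1 (P(X) = (-1 + X) - X = -1)
(L(74, -202) + 21911)/(B + P(-112)) = (74*(-202) + 21911)/(2525 - 1) = (-14948 + 21911)/2524 = 6963*(1/2524) = 6963/2524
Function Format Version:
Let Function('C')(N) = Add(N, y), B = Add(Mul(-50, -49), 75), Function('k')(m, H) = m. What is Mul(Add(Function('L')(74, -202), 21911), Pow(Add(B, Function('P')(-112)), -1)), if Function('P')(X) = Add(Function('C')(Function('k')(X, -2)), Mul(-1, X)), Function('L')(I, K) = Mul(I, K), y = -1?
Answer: Rational(6963, 2524) ≈ 2.7587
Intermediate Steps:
B = 2525 (B = Add(2450, 75) = 2525)
Function('C')(N) = Add(-1, N) (Function('C')(N) = Add(N, -1) = Add(-1, N))
Function('P')(X) = -1 (Function('P')(X) = Add(Add(-1, X), Mul(-1, X)) = -1)
Mul(Add(Function('L')(74, -202), 21911), Pow(Add(B, Function('P')(-112)), -1)) = Mul(Add(Mul(74, -202), 21911), Pow(Add(2525, -1), -1)) = Mul(Add(-14948, 21911), Pow(2524, -1)) = Mul(6963, Rational(1, 2524)) = Rational(6963, 2524)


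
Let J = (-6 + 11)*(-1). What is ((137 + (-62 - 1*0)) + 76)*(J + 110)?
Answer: 15855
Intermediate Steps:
J = -5 (J = 5*(-1) = -5)
((137 + (-62 - 1*0)) + 76)*(J + 110) = ((137 + (-62 - 1*0)) + 76)*(-5 + 110) = ((137 + (-62 + 0)) + 76)*105 = ((137 - 62) + 76)*105 = (75 + 76)*105 = 151*105 = 15855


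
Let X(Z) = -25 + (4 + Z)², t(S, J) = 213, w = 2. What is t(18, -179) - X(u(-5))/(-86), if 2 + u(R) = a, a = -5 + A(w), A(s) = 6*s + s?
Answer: 9207/43 ≈ 214.12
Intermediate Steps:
A(s) = 7*s
a = 9 (a = -5 + 7*2 = -5 + 14 = 9)
u(R) = 7 (u(R) = -2 + 9 = 7)
t(18, -179) - X(u(-5))/(-86) = 213 - (-25 + (4 + 7)²)/(-86) = 213 - (-25 + 11²)*(-1)/86 = 213 - (-25 + 121)*(-1)/86 = 213 - 96*(-1)/86 = 213 - 1*(-48/43) = 213 + 48/43 = 9207/43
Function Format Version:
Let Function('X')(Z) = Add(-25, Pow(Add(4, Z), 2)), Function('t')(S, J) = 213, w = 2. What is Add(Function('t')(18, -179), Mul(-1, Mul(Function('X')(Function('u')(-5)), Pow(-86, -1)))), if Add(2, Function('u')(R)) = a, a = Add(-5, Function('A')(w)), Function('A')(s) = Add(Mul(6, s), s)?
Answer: Rational(9207, 43) ≈ 214.12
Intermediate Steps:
Function('A')(s) = Mul(7, s)
a = 9 (a = Add(-5, Mul(7, 2)) = Add(-5, 14) = 9)
Function('u')(R) = 7 (Function('u')(R) = Add(-2, 9) = 7)
Add(Function('t')(18, -179), Mul(-1, Mul(Function('X')(Function('u')(-5)), Pow(-86, -1)))) = Add(213, Mul(-1, Mul(Add(-25, Pow(Add(4, 7), 2)), Pow(-86, -1)))) = Add(213, Mul(-1, Mul(Add(-25, Pow(11, 2)), Rational(-1, 86)))) = Add(213, Mul(-1, Mul(Add(-25, 121), Rational(-1, 86)))) = Add(213, Mul(-1, Mul(96, Rational(-1, 86)))) = Add(213, Mul(-1, Rational(-48, 43))) = Add(213, Rational(48, 43)) = Rational(9207, 43)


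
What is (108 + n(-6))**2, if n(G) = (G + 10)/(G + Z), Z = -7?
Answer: 1960000/169 ≈ 11598.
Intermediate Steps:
n(G) = (10 + G)/(-7 + G) (n(G) = (G + 10)/(G - 7) = (10 + G)/(-7 + G))
(108 + n(-6))**2 = (108 + (10 - 6)/(-7 - 6))**2 = (108 + 4/(-13))**2 = (108 - 1/13*4)**2 = (108 - 4/13)**2 = (1400/13)**2 = 1960000/169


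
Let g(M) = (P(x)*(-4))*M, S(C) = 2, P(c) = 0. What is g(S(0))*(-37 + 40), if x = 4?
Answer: 0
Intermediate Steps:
g(M) = 0 (g(M) = (0*(-4))*M = 0*M = 0)
g(S(0))*(-37 + 40) = 0*(-37 + 40) = 0*3 = 0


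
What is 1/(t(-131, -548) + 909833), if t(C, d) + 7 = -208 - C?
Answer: 1/909749 ≈ 1.0992e-6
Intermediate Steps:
t(C, d) = -215 - C (t(C, d) = -7 + (-208 - C) = -215 - C)
1/(t(-131, -548) + 909833) = 1/((-215 - 1*(-131)) + 909833) = 1/((-215 + 131) + 909833) = 1/(-84 + 909833) = 1/909749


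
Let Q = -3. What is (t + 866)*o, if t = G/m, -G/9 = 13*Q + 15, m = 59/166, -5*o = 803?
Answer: -13964170/59 ≈ -2.3668e+5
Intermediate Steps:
o = -803/5 (o = -⅕*803 = -803/5 ≈ -160.60)
m = 59/166 (m = 59*(1/166) = 59/166 ≈ 0.35542)
G = 216 (G = -9*(13*(-3) + 15) = -9*(-39 + 15) = -9*(-24) = 216)
t = 35856/59 (t = 216/(59/166) = 216*(166/59) = 35856/59 ≈ 607.73)
(t + 866)*o = (35856/59 + 866)*(-803/5) = (86950/59)*(-803/5) = -13964170/59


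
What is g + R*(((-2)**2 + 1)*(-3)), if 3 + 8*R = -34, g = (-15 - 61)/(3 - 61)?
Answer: 16399/232 ≈ 70.685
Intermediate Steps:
g = 38/29 (g = -76/(-58) = -76*(-1/58) = 38/29 ≈ 1.3103)
R = -37/8 (R = -3/8 + (1/8)*(-34) = -3/8 - 17/4 = -37/8 ≈ -4.6250)
g + R*(((-2)**2 + 1)*(-3)) = 38/29 - 37*((-2)**2 + 1)*(-3)/8 = 38/29 - 37*(4 + 1)*(-3)/8 = 38/29 - 185*(-3)/8 = 38/29 - 37/8*(-15) = 38/29 + 555/8 = 16399/232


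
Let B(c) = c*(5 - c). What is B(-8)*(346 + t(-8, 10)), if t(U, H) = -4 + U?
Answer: -34736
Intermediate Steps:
B(-8)*(346 + t(-8, 10)) = (-8*(5 - 1*(-8)))*(346 + (-4 - 8)) = (-8*(5 + 8))*(346 - 12) = -8*13*334 = -104*334 = -34736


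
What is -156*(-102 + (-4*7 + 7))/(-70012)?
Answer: -4797/17503 ≈ -0.27407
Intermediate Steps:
-156*(-102 + (-4*7 + 7))/(-70012) = -156*(-102 + (-28 + 7))*(-1/70012) = -156*(-102 - 21)*(-1/70012) = -156*(-123)*(-1/70012) = 19188*(-1/70012) = -4797/17503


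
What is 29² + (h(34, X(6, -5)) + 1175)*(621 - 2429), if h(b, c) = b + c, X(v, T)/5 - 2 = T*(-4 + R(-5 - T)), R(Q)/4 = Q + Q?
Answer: -2383911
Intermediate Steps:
R(Q) = 8*Q (R(Q) = 4*(Q + Q) = 4*(2*Q) = 8*Q)
X(v, T) = 10 + 5*T*(-44 - 8*T) (X(v, T) = 10 + 5*(T*(-4 + 8*(-5 - T))) = 10 + 5*(T*(-4 + (-40 - 8*T))) = 10 + 5*(T*(-44 - 8*T)) = 10 + 5*T*(-44 - 8*T))
29² + (h(34, X(6, -5)) + 1175)*(621 - 2429) = 29² + ((34 + (10 - 220*(-5) - 40*(-5)²)) + 1175)*(621 - 2429) = 841 + ((34 + (10 + 1100 - 40*25)) + 1175)*(-1808) = 841 + ((34 + (10 + 1100 - 1000)) + 1175)*(-1808) = 841 + ((34 + 110) + 1175)*(-1808) = 841 + (144 + 1175)*(-1808) = 841 + 1319*(-1808) = 841 - 2384752 = -2383911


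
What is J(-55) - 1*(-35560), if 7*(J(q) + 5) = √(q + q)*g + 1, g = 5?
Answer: 248886/7 + 5*I*√110/7 ≈ 35555.0 + 7.4915*I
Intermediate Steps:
J(q) = -34/7 + 5*√2*√q/7 (J(q) = -5 + (√(q + q)*5 + 1)/7 = -5 + (√(2*q)*5 + 1)/7 = -5 + ((√2*√q)*5 + 1)/7 = -5 + (5*√2*√q + 1)/7 = -5 + (1 + 5*√2*√q)/7 = -5 + (⅐ + 5*√2*√q/7) = -34/7 + 5*√2*√q/7)
J(-55) - 1*(-35560) = (-34/7 + 5*√2*√(-55)/7) - 1*(-35560) = (-34/7 + 5*√2*(I*√55)/7) + 35560 = (-34/7 + 5*I*√110/7) + 35560 = 248886/7 + 5*I*√110/7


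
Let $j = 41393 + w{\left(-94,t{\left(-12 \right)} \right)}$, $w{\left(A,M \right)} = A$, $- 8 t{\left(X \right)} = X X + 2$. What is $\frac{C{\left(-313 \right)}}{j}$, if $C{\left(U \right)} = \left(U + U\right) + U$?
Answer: $- \frac{939}{41299} \approx -0.022737$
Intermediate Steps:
$t{\left(X \right)} = - \frac{1}{4} - \frac{X^{2}}{8}$ ($t{\left(X \right)} = - \frac{X X + 2}{8} = - \frac{X^{2} + 2}{8} = - \frac{2 + X^{2}}{8} = - \frac{1}{4} - \frac{X^{2}}{8}$)
$j = 41299$ ($j = 41393 - 94 = 41299$)
$C{\left(U \right)} = 3 U$ ($C{\left(U \right)} = 2 U + U = 3 U$)
$\frac{C{\left(-313 \right)}}{j} = \frac{3 \left(-313\right)}{41299} = \left(-939\right) \frac{1}{41299} = - \frac{939}{41299}$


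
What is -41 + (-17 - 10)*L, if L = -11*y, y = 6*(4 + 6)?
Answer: 17779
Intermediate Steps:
y = 60 (y = 6*10 = 60)
L = -660 (L = -11*60 = -660)
-41 + (-17 - 10)*L = -41 + (-17 - 10)*(-660) = -41 - 27*(-660) = -41 + 17820 = 17779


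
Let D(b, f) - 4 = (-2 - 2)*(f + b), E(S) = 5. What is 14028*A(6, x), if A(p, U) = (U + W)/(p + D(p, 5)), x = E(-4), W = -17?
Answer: 84168/17 ≈ 4951.1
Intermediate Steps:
x = 5
D(b, f) = 4 - 4*b - 4*f (D(b, f) = 4 + (-2 - 2)*(f + b) = 4 - 4*(b + f) = 4 + (-4*b - 4*f) = 4 - 4*b - 4*f)
A(p, U) = (-17 + U)/(-16 - 3*p) (A(p, U) = (U - 17)/(p + (4 - 4*p - 4*5)) = (-17 + U)/(p + (4 - 4*p - 20)) = (-17 + U)/(p + (-16 - 4*p)) = (-17 + U)/(-16 - 3*p))
14028*A(6, x) = 14028*((17 - 1*5)/(16 + 3*6)) = 14028*((17 - 5)/(16 + 18)) = 14028*(12/34) = 14028*((1/34)*12) = 14028*(6/17) = 84168/17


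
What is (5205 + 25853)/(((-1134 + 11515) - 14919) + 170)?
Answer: -15529/2184 ≈ -7.1104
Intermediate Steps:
(5205 + 25853)/(((-1134 + 11515) - 14919) + 170) = 31058/((10381 - 14919) + 170) = 31058/(-4538 + 170) = 31058/(-4368) = 31058*(-1/4368) = -15529/2184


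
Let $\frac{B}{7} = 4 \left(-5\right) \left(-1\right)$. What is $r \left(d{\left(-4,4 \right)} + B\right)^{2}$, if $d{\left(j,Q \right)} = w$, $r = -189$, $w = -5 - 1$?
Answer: $-3393684$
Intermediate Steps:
$w = -6$ ($w = -5 - 1 = -6$)
$d{\left(j,Q \right)} = -6$
$B = 140$ ($B = 7 \cdot 4 \left(-5\right) \left(-1\right) = 7 \left(\left(-20\right) \left(-1\right)\right) = 7 \cdot 20 = 140$)
$r \left(d{\left(-4,4 \right)} + B\right)^{2} = - 189 \left(-6 + 140\right)^{2} = - 189 \cdot 134^{2} = \left(-189\right) 17956 = -3393684$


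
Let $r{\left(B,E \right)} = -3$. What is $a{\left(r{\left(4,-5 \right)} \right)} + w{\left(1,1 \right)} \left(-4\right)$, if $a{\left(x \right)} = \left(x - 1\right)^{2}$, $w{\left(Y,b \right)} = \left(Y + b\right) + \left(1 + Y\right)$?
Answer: $0$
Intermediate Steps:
$w{\left(Y,b \right)} = 1 + b + 2 Y$
$a{\left(x \right)} = \left(-1 + x\right)^{2}$
$a{\left(r{\left(4,-5 \right)} \right)} + w{\left(1,1 \right)} \left(-4\right) = \left(-1 - 3\right)^{2} + \left(1 + 1 + 2 \cdot 1\right) \left(-4\right) = \left(-4\right)^{2} + \left(1 + 1 + 2\right) \left(-4\right) = 16 + 4 \left(-4\right) = 16 - 16 = 0$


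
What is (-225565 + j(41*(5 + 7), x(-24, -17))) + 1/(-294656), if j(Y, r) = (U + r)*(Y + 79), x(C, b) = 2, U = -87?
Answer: -80765209601/294656 ≈ -2.7410e+5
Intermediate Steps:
j(Y, r) = (-87 + r)*(79 + Y) (j(Y, r) = (-87 + r)*(Y + 79) = (-87 + r)*(79 + Y))
(-225565 + j(41*(5 + 7), x(-24, -17))) + 1/(-294656) = (-225565 + (-6873 - 3567*(5 + 7) + 79*2 + (41*(5 + 7))*2)) + 1/(-294656) = (-225565 + (-6873 - 3567*12 + 158 + (41*12)*2)) - 1/294656 = (-225565 + (-6873 - 87*492 + 158 + 492*2)) - 1/294656 = (-225565 + (-6873 - 42804 + 158 + 984)) - 1/294656 = (-225565 - 48535) - 1/294656 = -274100 - 1/294656 = -80765209601/294656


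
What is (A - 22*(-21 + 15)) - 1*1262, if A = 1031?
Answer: -99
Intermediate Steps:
(A - 22*(-21 + 15)) - 1*1262 = (1031 - 22*(-21 + 15)) - 1*1262 = (1031 - 22*(-6)) - 1262 = (1031 + 132) - 1262 = 1163 - 1262 = -99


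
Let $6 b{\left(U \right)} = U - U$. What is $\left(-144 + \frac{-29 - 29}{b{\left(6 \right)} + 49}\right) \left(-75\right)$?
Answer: $\frac{533550}{49} \approx 10889.0$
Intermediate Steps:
$b{\left(U \right)} = 0$ ($b{\left(U \right)} = \frac{U - U}{6} = \frac{1}{6} \cdot 0 = 0$)
$\left(-144 + \frac{-29 - 29}{b{\left(6 \right)} + 49}\right) \left(-75\right) = \left(-144 + \frac{-29 - 29}{0 + 49}\right) \left(-75\right) = \left(-144 - \frac{58}{49}\right) \left(-75\right) = \left(- \frac{7114}{49}\right) \left(-75\right) = \frac{533550}{49}$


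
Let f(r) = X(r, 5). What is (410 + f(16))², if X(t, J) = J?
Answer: 172225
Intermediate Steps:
f(r) = 5
(410 + f(16))² = (410 + 5)² = 415² = 172225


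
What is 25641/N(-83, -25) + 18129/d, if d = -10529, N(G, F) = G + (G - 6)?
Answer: -273092277/1810988 ≈ -150.80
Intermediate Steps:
N(G, F) = -6 + 2*G (N(G, F) = G + (-6 + G) = -6 + 2*G)
25641/N(-83, -25) + 18129/d = 25641/(-6 + 2*(-83)) + 18129/(-10529) = 25641/(-6 - 166) + 18129*(-1/10529) = 25641/(-172) - 18129/10529 = 25641*(-1/172) - 18129/10529 = -25641/172 - 18129/10529 = -273092277/1810988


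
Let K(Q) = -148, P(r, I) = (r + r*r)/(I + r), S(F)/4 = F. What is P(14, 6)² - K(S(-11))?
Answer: 1033/4 ≈ 258.25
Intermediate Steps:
S(F) = 4*F
P(r, I) = (r + r²)/(I + r)
P(14, 6)² - K(S(-11)) = (14*(1 + 14)/(6 + 14))² - 1*(-148) = (14*15/20)² + 148 = (14*(1/20)*15)² + 148 = (21/2)² + 148 = 441/4 + 148 = 1033/4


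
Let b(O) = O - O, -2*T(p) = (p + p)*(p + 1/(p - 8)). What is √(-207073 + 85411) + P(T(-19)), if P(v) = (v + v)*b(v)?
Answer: 9*I*√1502 ≈ 348.8*I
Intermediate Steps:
T(p) = -p*(p + 1/(-8 + p)) (T(p) = -(p + p)*(p + 1/(p - 8))/2 = -2*p*(p + 1/(-8 + p))/2 = -p*(p + 1/(-8 + p)))
b(O) = 0
P(v) = 0 (P(v) = (v + v)*0 = (2*v)*0 = 0)
√(-207073 + 85411) + P(T(-19)) = √(-207073 + 85411) + 0 = √(-121662) + 0 = 9*I*√1502 + 0 = 9*I*√1502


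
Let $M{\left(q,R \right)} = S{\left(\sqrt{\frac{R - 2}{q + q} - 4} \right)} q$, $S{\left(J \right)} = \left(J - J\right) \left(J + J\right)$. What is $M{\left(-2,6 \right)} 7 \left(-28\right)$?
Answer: $0$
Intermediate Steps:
$S{\left(J \right)} = 0$ ($S{\left(J \right)} = 0 \cdot 2 J = 0$)
$M{\left(q,R \right)} = 0$ ($M{\left(q,R \right)} = 0 q = 0$)
$M{\left(-2,6 \right)} 7 \left(-28\right) = 0 \cdot 7 \left(-28\right) = 0 \left(-28\right) = 0$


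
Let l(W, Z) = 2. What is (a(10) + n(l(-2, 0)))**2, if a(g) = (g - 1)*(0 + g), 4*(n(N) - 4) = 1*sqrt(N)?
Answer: (376 + sqrt(2))**2/16 ≈ 8902.6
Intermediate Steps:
n(N) = 4 + sqrt(N)/4 (n(N) = 4 + (1*sqrt(N))/4 = 4 + sqrt(N)/4)
a(g) = g*(-1 + g) (a(g) = (-1 + g)*g = g*(-1 + g))
(a(10) + n(l(-2, 0)))**2 = (10*(-1 + 10) + (4 + sqrt(2)/4))**2 = (10*9 + (4 + sqrt(2)/4))**2 = (90 + (4 + sqrt(2)/4))**2 = (94 + sqrt(2)/4)**2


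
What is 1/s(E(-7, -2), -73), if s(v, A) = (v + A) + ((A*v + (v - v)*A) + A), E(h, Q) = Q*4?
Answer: 1/430 ≈ 0.0023256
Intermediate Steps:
E(h, Q) = 4*Q
s(v, A) = v + 2*A + A*v (s(v, A) = (A + v) + ((A*v + 0*A) + A) = (A + v) + ((A*v + 0) + A) = (A + v) + (A*v + A) = (A + v) + (A + A*v) = v + 2*A + A*v)
1/s(E(-7, -2), -73) = 1/(4*(-2) + 2*(-73) - 292*(-2)) = 1/(-8 - 146 - 73*(-8)) = 1/(-8 - 146 + 584) = 1/430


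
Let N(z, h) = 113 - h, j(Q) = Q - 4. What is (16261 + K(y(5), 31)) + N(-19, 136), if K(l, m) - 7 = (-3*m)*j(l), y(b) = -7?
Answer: 17268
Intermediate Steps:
j(Q) = -4 + Q
K(l, m) = 7 - 3*m*(-4 + l) (K(l, m) = 7 + (-3*m)*(-4 + l) = 7 - 3*m*(-4 + l))
(16261 + K(y(5), 31)) + N(-19, 136) = (16261 + (7 - 3*31*(-4 - 7))) + (113 - 1*136) = (16261 + (7 - 3*31*(-11))) + (113 - 136) = (16261 + (7 + 1023)) - 23 = (16261 + 1030) - 23 = 17291 - 23 = 17268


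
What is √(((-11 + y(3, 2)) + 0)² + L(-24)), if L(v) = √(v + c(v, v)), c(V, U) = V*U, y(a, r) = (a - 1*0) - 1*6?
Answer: √(196 + 2*√138) ≈ 14.815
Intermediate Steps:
y(a, r) = -6 + a (y(a, r) = (a + 0) - 6 = a - 6 = -6 + a)
c(V, U) = U*V
L(v) = √(v + v²) (L(v) = √(v + v*v) = √(v + v²))
√(((-11 + y(3, 2)) + 0)² + L(-24)) = √(((-11 + (-6 + 3)) + 0)² + √(-24*(1 - 24))) = √(((-11 - 3) + 0)² + √(-24*(-23))) = √((-14 + 0)² + √552) = √((-14)² + 2*√138) = √(196 + 2*√138)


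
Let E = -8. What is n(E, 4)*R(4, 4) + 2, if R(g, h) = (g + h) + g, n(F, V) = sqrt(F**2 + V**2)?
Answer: 2 + 48*sqrt(5) ≈ 109.33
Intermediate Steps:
R(g, h) = h + 2*g
n(E, 4)*R(4, 4) + 2 = sqrt((-8)**2 + 4**2)*(4 + 2*4) + 2 = sqrt(64 + 16)*(4 + 8) + 2 = sqrt(80)*12 + 2 = (4*sqrt(5))*12 + 2 = 48*sqrt(5) + 2 = 2 + 48*sqrt(5)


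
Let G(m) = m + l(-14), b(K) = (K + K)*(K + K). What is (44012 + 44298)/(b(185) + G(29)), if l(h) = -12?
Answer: 88310/136917 ≈ 0.64499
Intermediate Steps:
b(K) = 4*K**2 (b(K) = (2*K)*(2*K) = 4*K**2)
G(m) = -12 + m (G(m) = m - 12 = -12 + m)
(44012 + 44298)/(b(185) + G(29)) = (44012 + 44298)/(4*185**2 + (-12 + 29)) = 88310/(4*34225 + 17) = 88310/(136900 + 17) = 88310/136917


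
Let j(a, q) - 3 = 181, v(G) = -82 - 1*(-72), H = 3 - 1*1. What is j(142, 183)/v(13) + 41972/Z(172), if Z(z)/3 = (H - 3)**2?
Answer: 209584/15 ≈ 13972.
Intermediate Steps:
H = 2 (H = 3 - 1 = 2)
v(G) = -10 (v(G) = -82 + 72 = -10)
j(a, q) = 184 (j(a, q) = 3 + 181 = 184)
Z(z) = 3 (Z(z) = 3*(2 - 3)**2 = 3*(-1)**2 = 3*1 = 3)
j(142, 183)/v(13) + 41972/Z(172) = 184/(-10) + 41972/3 = 184*(-1/10) + 41972*(1/3) = -92/5 + 41972/3 = 209584/15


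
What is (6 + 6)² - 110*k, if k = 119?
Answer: -12946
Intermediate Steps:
(6 + 6)² - 110*k = (6 + 6)² - 110*119 = 12² - 13090 = 144 - 13090 = -12946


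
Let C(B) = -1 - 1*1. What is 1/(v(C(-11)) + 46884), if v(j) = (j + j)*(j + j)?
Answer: 1/46900 ≈ 2.1322e-5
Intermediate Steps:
C(B) = -2 (C(B) = -1 - 1 = -2)
v(j) = 4*j² (v(j) = (2*j)*(2*j) = 4*j²)
1/(v(C(-11)) + 46884) = 1/(4*(-2)² + 46884) = 1/(4*4 + 46884) = 1/(16 + 46884) = 1/46900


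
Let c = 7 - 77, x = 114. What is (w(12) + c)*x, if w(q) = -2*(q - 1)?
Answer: -10488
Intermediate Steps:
c = -70
w(q) = 2 - 2*q (w(q) = -2*(-1 + q) = 2 - 2*q)
(w(12) + c)*x = ((2 - 2*12) - 70)*114 = ((2 - 24) - 70)*114 = (-22 - 70)*114 = -92*114 = -10488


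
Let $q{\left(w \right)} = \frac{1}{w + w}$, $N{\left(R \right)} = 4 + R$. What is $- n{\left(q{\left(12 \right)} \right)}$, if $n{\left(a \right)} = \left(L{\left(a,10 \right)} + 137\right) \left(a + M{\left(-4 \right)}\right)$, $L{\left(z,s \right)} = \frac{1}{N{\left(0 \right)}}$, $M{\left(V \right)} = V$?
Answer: $\frac{17385}{32} \approx 543.28$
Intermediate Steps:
$q{\left(w \right)} = \frac{1}{2 w}$
$L{\left(z,s \right)} = \frac{1}{4}$ ($L{\left(z,s \right)} = \frac{1}{4 + 0} = \frac{1}{4}$)
$n{\left(a \right)} = -549 + \frac{549 a}{4}$ ($n{\left(a \right)} = \left(\frac{1}{4} + 137\right) \left(a - 4\right) = \frac{549 \left(-4 + a\right)}{4} = -549 + \frac{549 a}{4}$)
$- n{\left(q{\left(12 \right)} \right)} = - (-549 + \frac{549 \frac{1}{2 \cdot 12}}{4}) = - (-549 + \frac{549 \cdot \frac{1}{2} \cdot \frac{1}{12}}{4}) = - (-549 + \frac{549}{4} \cdot \frac{1}{24}) = - (-549 + \frac{183}{32}) = \left(-1\right) \left(- \frac{17385}{32}\right) = \frac{17385}{32}$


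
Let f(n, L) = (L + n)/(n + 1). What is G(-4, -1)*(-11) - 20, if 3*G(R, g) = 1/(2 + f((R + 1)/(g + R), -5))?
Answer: -136/9 ≈ -15.111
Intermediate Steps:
f(n, L) = (L + n)/(1 + n)
G(R, g) = 1/(3*(2 + (-5 + (1 + R)/(R + g))/(1 + (1 + R)/(R + g)))) (G(R, g) = 1/(3*(2 + (-5 + (R + 1)/(g + R))/(1 + (R + 1)/(g + R)))) = 1/(3*(2 + (-5 + (1 + R)/(R + g))/(1 + (1 + R)/(R + g)))))
G(-4, -1)*(-11) - 20 = ((1 - 1 + 2*(-4))/(9*(1 - 1*(-1))))*(-11) - 20 = ((1 - 1 - 8)/(9*(1 + 1)))*(-11) - 20 = ((⅑)*(-8)/2)*(-11) - 20 = ((⅑)*(½)*(-8))*(-11) - 20 = -4/9*(-11) - 20 = 44/9 - 20 = -136/9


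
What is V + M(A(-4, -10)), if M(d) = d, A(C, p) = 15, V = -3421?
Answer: -3406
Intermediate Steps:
V + M(A(-4, -10)) = -3421 + 15 = -3406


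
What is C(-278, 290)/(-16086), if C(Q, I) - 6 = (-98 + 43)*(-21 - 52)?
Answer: -4021/16086 ≈ -0.24997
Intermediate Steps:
C(Q, I) = 4021 (C(Q, I) = 6 + (-98 + 43)*(-21 - 52) = 6 - 55*(-73) = 6 + 4015 = 4021)
C(-278, 290)/(-16086) = 4021/(-16086) = 4021*(-1/16086) = -4021/16086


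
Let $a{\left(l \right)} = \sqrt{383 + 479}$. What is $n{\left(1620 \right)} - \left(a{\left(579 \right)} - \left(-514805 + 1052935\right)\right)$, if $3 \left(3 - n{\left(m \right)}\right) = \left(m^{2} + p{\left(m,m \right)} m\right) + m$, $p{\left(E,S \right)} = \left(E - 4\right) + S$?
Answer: $-2084647 - \sqrt{862} \approx -2.0847 \cdot 10^{6}$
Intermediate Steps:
$p{\left(E,S \right)} = -4 + E + S$ ($p{\left(E,S \right)} = \left(-4 + E\right) + S = -4 + E + S$)
$a{\left(l \right)} = \sqrt{862}$
$n{\left(m \right)} = 3 - \frac{m}{3} - \frac{m^{2}}{3} - \frac{m \left(-4 + 2 m\right)}{3}$ ($n{\left(m \right)} = 3 - \frac{\left(m^{2} + \left(-4 + m + m\right) m\right) + m}{3} = 3 - \frac{\left(m^{2} + \left(-4 + 2 m\right) m\right) + m}{3} = 3 - \frac{\left(m^{2} + m \left(-4 + 2 m\right)\right) + m}{3} = 3 - \frac{m + m^{2} + m \left(-4 + 2 m\right)}{3} = 3 - \left(\frac{m}{3} + \frac{m^{2}}{3} + \frac{m \left(-4 + 2 m\right)}{3}\right) = 3 - \frac{m}{3} - \frac{m^{2}}{3} - \frac{m \left(-4 + 2 m\right)}{3}$)
$n{\left(1620 \right)} - \left(a{\left(579 \right)} - \left(-514805 + 1052935\right)\right) = \left(3 + 1620 - 1620^{2}\right) - \left(\sqrt{862} - \left(-514805 + 1052935\right)\right) = \left(3 + 1620 - 2624400\right) - \left(\sqrt{862} - 538130\right) = -2622777 - \left(-538130 + \sqrt{862}\right) = -2622777 + \left(538130 - \sqrt{862}\right) = -2084647 - \sqrt{862}$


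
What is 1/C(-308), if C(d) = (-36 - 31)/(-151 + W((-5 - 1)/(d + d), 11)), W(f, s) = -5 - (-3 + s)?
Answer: 164/67 ≈ 2.4478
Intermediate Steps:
W(f, s) = -2 - s (W(f, s) = -5 + (3 - s) = -2 - s)
C(d) = 67/164 (C(d) = (-36 - 31)/(-151 + (-2 - 1*11)) = -67/(-151 + (-2 - 11)) = -67/(-151 - 13) = -67/(-164) = -67*(-1/164) = 67/164)
1/C(-308) = 1/(67/164) = 164/67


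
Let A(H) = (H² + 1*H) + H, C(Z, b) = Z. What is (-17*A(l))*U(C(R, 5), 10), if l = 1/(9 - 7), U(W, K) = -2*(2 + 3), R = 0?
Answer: 425/2 ≈ 212.50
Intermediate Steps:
U(W, K) = -10 (U(W, K) = -2*5 = -10)
l = ½ (l = 1/2 = ½ ≈ 0.50000)
A(H) = H² + 2*H (A(H) = (H² + H) + H = (H + H²) + H = H² + 2*H)
(-17*A(l))*U(C(R, 5), 10) = -17*(2 + ½)/2*(-10) = -17*5/(2*2)*(-10) = -17*5/4*(-10) = -85/4*(-10) = 425/2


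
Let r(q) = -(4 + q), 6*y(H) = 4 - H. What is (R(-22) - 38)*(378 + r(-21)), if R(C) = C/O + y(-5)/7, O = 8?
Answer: -448325/28 ≈ -16012.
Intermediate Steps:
y(H) = 2/3 - H/6 (y(H) = (4 - H)/6 = 2/3 - H/6)
R(C) = 3/14 + C/8 (R(C) = C/8 + (2/3 - 1/6*(-5))/7 = C*(1/8) + (2/3 + 5/6)*(1/7) = C/8 + (3/2)*(1/7) = C/8 + 3/14 = 3/14 + C/8)
r(q) = -4 - q
(R(-22) - 38)*(378 + r(-21)) = ((3/14 + (1/8)*(-22)) - 38)*(378 + (-4 - 1*(-21))) = ((3/14 - 11/4) - 38)*(378 + (-4 + 21)) = (-71/28 - 38)*(378 + 17) = -1135/28*395 = -448325/28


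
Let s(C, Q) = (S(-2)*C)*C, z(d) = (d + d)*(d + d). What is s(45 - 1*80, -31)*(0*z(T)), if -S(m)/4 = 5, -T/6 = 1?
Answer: 0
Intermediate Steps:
T = -6 (T = -6*1 = -6)
S(m) = -20 (S(m) = -4*5 = -20)
z(d) = 4*d² (z(d) = (2*d)*(2*d) = 4*d²)
s(C, Q) = -20*C² (s(C, Q) = (-20*C)*C = -20*C²)
s(45 - 1*80, -31)*(0*z(T)) = (-20*(45 - 1*80)²)*(0*(4*(-6)²)) = (-20*(45 - 80)²)*(0*(4*36)) = (-20*(-35)²)*(0*144) = -20*1225*0 = -24500*0 = 0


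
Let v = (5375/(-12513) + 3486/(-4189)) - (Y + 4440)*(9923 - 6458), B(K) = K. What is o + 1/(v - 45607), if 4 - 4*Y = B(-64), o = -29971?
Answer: -565888852115657768/18881213576939 ≈ -29971.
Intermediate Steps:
Y = 17 (Y = 1 - ¼*(-64) = 1 + 16 = 17)
v = -18825618689546/1218999 (v = (5375/(-12513) + 3486/(-4189)) - (17 + 4440)*(9923 - 6458) = (5375*(-1/12513) + 3486*(-1/4189)) - 4457*3465 = (-125/291 - 3486/4189) - 1*15443505 = -1538051/1218999 - 15443505 = -18825618689546/1218999 ≈ -1.5444e+7)
o + 1/(v - 45607) = -29971 + 1/(-18825618689546/1218999 - 45607) = -29971 + 1/(-18881213576939/1218999) = -29971 - 1218999/18881213576939 = -565888852115657768/18881213576939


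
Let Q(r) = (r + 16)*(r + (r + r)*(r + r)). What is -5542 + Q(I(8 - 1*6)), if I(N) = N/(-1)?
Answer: -5346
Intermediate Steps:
I(N) = -N (I(N) = N*(-1) = -N)
Q(r) = (16 + r)*(r + 4*r²) (Q(r) = (16 + r)*(r + (2*r)*(2*r)) = (16 + r)*(r + 4*r²))
-5542 + Q(I(8 - 1*6)) = -5542 + (-(8 - 1*6))*(16 + 4*(-(8 - 1*6))² + 65*(-(8 - 1*6))) = -5542 + (-(8 - 6))*(16 + 4*(-(8 - 6))² + 65*(-(8 - 6))) = -5542 + (-1*2)*(16 + 4*(-1*2)² + 65*(-1*2)) = -5542 - 2*(16 + 4*(-2)² + 65*(-2)) = -5542 - 2*(16 + 4*4 - 130) = -5542 - 2*(16 + 16 - 130) = -5542 - 2*(-98) = -5542 + 196 = -5346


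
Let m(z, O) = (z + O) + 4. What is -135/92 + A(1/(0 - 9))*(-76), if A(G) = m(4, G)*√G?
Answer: -135/92 - 5396*I/27 ≈ -1.4674 - 199.85*I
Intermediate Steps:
m(z, O) = 4 + O + z (m(z, O) = (O + z) + 4 = 4 + O + z)
A(G) = √G*(8 + G) (A(G) = (4 + G + 4)*√G = (8 + G)*√G = √G*(8 + G))
-135/92 + A(1/(0 - 9))*(-76) = -135/92 + (√(1/(0 - 9))*(8 + 1/(0 - 9)))*(-76) = -135*1/92 + (√(1/(-9))*(8 + 1/(-9)))*(-76) = -135/92 + (√(-⅑)*(8 - ⅑))*(-76) = -135/92 + ((I/3)*(71/9))*(-76) = -135/92 + (71*I/27)*(-76) = -135/92 - 5396*I/27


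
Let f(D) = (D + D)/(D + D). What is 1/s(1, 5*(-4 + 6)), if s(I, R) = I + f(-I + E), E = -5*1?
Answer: ½ ≈ 0.50000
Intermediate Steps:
E = -5
f(D) = 1 (f(D) = (2*D)/((2*D)) = (2*D)*(1/(2*D)) = 1)
s(I, R) = 1 + I (s(I, R) = I + 1 = 1 + I)
1/s(1, 5*(-4 + 6)) = 1/(1 + 1) = 1/2 = ½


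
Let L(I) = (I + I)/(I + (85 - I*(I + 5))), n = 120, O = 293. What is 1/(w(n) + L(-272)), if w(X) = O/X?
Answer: 513960/1258759 ≈ 0.40831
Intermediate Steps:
L(I) = 2*I/(85 + I - I*(5 + I)) (L(I) = (2*I)/(I + (85 - I*(5 + I))) = (2*I)/(85 + I - I*(5 + I)) = 2*I/(85 + I - I*(5 + I)))
w(X) = 293/X
1/(w(n) + L(-272)) = 1/(293/120 - 2*(-272)/(-85 + (-272)² + 4*(-272))) = 1/(293*(1/120) - 2*(-272)/(-85 + 73984 - 1088)) = 1/(293/120 - 2*(-272)/72811) = 1/(293/120 - 2*(-272)*1/72811) = 1/(293/120 + 32/4283) = 1/(1258759/513960) = 513960/1258759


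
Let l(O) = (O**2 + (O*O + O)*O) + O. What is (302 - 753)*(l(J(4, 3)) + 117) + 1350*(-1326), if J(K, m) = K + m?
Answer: -2044915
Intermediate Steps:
l(O) = O + O**2 + O*(O + O**2) (l(O) = (O**2 + (O**2 + O)*O) + O = (O**2 + (O + O**2)*O) + O = (O**2 + O*(O + O**2)) + O = O + O**2 + O*(O + O**2))
(302 - 753)*(l(J(4, 3)) + 117) + 1350*(-1326) = (302 - 753)*((4 + 3)*(1 + (4 + 3)**2 + 2*(4 + 3)) + 117) + 1350*(-1326) = -451*(7*(1 + 7**2 + 2*7) + 117) - 1790100 = -451*(7*(1 + 49 + 14) + 117) - 1790100 = -451*(7*64 + 117) - 1790100 = -451*(448 + 117) - 1790100 = -451*565 - 1790100 = -254815 - 1790100 = -2044915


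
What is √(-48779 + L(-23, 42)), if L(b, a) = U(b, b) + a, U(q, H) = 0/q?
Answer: I*√48737 ≈ 220.76*I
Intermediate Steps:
U(q, H) = 0
L(b, a) = a (L(b, a) = 0 + a = a)
√(-48779 + L(-23, 42)) = √(-48779 + 42) = √(-48737) = I*√48737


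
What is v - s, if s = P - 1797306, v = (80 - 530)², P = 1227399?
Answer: 772407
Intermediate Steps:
v = 202500 (v = (-450)² = 202500)
s = -569907 (s = 1227399 - 1797306 = -569907)
v - s = 202500 - 1*(-569907) = 202500 + 569907 = 772407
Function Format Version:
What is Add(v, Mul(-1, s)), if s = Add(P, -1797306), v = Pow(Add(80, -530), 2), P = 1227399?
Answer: 772407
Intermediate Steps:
v = 202500 (v = Pow(-450, 2) = 202500)
s = -569907 (s = Add(1227399, -1797306) = -569907)
Add(v, Mul(-1, s)) = Add(202500, Mul(-1, -569907)) = Add(202500, 569907) = 772407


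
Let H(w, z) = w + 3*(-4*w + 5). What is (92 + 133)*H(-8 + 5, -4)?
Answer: 10800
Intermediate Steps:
H(w, z) = 15 - 11*w (H(w, z) = w + 3*(5 - 4*w) = w + (15 - 12*w) = 15 - 11*w)
(92 + 133)*H(-8 + 5, -4) = (92 + 133)*(15 - 11*(-8 + 5)) = 225*(15 - 11*(-3)) = 225*(15 + 33) = 225*48 = 10800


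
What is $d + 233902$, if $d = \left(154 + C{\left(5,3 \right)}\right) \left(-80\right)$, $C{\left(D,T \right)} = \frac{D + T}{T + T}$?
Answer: $\frac{664426}{3} \approx 2.2148 \cdot 10^{5}$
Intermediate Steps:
$C{\left(D,T \right)} = \frac{D + T}{2 T}$
$d = - \frac{37280}{3}$ ($d = \left(154 + \frac{5 + 3}{2 \cdot 3}\right) \left(-80\right) = \left(154 + \frac{1}{2} \cdot \frac{1}{3} \cdot 8\right) \left(-80\right) = \left(154 + \frac{4}{3}\right) \left(-80\right) = \frac{466}{3} \left(-80\right) = - \frac{37280}{3} \approx -12427.0$)
$d + 233902 = - \frac{37280}{3} + 233902 = \frac{664426}{3}$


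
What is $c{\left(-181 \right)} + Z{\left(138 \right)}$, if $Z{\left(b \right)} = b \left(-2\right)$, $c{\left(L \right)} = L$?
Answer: $-457$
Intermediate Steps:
$Z{\left(b \right)} = - 2 b$
$c{\left(-181 \right)} + Z{\left(138 \right)} = -181 - 276 = -457$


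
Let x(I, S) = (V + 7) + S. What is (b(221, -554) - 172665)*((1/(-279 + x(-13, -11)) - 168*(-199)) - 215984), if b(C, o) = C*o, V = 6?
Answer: 14922243098595/277 ≈ 5.3871e+10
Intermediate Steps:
x(I, S) = 13 + S (x(I, S) = (6 + 7) + S = 13 + S)
(b(221, -554) - 172665)*((1/(-279 + x(-13, -11)) - 168*(-199)) - 215984) = (221*(-554) - 172665)*((1/(-279 + (13 - 11)) - 168*(-199)) - 215984) = (-122434 - 172665)*((1/(-279 + 2) + 33432) - 215984) = -295099*((1/(-277) + 33432) - 215984) = -295099*((-1/277 + 33432) - 215984) = -295099*(9260663/277 - 215984) = -295099*(-50566905/277) = 14922243098595/277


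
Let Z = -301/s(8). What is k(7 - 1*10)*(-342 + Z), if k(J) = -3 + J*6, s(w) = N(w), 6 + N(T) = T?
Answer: 20685/2 ≈ 10343.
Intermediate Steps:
N(T) = -6 + T
s(w) = -6 + w
k(J) = -3 + 6*J
Z = -301/2 (Z = -301/(-6 + 8) = -301/2 ≈ -150.50)
k(7 - 1*10)*(-342 + Z) = (-3 + 6*(7 - 1*10))*(-342 - 301/2) = (-3 + 6*(7 - 10))*(-985/2) = (-3 + 6*(-3))*(-985/2) = (-3 - 18)*(-985/2) = -21*(-985/2) = 20685/2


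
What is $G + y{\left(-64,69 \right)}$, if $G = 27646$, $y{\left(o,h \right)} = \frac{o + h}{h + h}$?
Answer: $\frac{3815153}{138} \approx 27646.0$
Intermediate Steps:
$y{\left(o,h \right)} = \frac{h + o}{2 h}$
$G + y{\left(-64,69 \right)} = 27646 + \frac{69 - 64}{2 \cdot 69} = 27646 + \frac{1}{2} \cdot \frac{1}{69} \cdot 5 = 27646 + \frac{5}{138} = \frac{3815153}{138}$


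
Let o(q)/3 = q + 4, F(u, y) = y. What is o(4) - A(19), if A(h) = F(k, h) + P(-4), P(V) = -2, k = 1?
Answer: 7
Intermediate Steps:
o(q) = 12 + 3*q (o(q) = 3*(q + 4) = 3*(4 + q) = 12 + 3*q)
A(h) = -2 + h (A(h) = h - 2 = -2 + h)
o(4) - A(19) = (12 + 3*4) - (-2 + 19) = (12 + 12) - 1*17 = 24 - 17 = 7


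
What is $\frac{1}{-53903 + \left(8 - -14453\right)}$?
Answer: $- \frac{1}{39442} \approx -2.5354 \cdot 10^{-5}$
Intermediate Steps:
$\frac{1}{-53903 + \left(8 - -14453\right)} = \frac{1}{-53903 + \left(8 + 14453\right)} = \frac{1}{-53903 + 14461} = \frac{1}{-39442} = - \frac{1}{39442}$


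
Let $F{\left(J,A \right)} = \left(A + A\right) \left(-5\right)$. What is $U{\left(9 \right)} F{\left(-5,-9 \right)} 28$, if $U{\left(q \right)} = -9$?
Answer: $-22680$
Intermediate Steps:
$F{\left(J,A \right)} = - 10 A$ ($F{\left(J,A \right)} = 2 A \left(-5\right) = - 10 A$)
$U{\left(9 \right)} F{\left(-5,-9 \right)} 28 = - 9 \left(\left(-10\right) \left(-9\right)\right) 28 = \left(-9\right) 90 \cdot 28 = \left(-810\right) 28 = -22680$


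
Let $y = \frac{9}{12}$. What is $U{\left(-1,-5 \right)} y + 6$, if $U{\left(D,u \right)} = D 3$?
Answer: $\frac{15}{4} \approx 3.75$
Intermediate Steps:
$U{\left(D,u \right)} = 3 D$
$y = \frac{3}{4}$ ($y = 9 \cdot \frac{1}{12} = \frac{3}{4} \approx 0.75$)
$U{\left(-1,-5 \right)} y + 6 = 3 \left(-1\right) \frac{3}{4} + 6 = \left(-3\right) \frac{3}{4} + 6 = - \frac{9}{4} + 6 = \frac{15}{4}$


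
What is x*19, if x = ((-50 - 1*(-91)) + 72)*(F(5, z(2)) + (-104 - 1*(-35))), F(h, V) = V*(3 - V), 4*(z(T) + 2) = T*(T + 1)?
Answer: -607601/4 ≈ -1.5190e+5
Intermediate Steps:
z(T) = -2 + T*(1 + T)/4 (z(T) = -2 + (T*(T + 1))/4 = -2 + (T*(1 + T))/4 = -2 + T*(1 + T)/4)
x = -31979/4 (x = ((-50 - 1*(-91)) + 72)*((-2 + (¼)*2 + (¼)*2²)*(3 - (-2 + (¼)*2 + (¼)*2²)) + (-104 - 1*(-35))) = ((-50 + 91) + 72)*((-2 + ½ + (¼)*4)*(3 - (-2 + ½ + (¼)*4)) + (-104 + 35)) = (41 + 72)*((-2 + ½ + 1)*(3 - (-2 + ½ + 1)) - 69) = 113*(-(3 - 1*(-½))/2 - 69) = 113*(-(3 + ½)/2 - 69) = 113*(-½*7/2 - 69) = 113*(-7/4 - 69) = 113*(-283/4) = -31979/4 ≈ -7994.8)
x*19 = -31979/4*19 = -607601/4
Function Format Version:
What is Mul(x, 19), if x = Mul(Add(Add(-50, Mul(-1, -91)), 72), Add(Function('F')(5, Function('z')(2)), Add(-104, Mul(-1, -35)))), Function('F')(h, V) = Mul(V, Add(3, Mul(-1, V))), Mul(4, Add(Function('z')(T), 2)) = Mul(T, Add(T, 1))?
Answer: Rational(-607601, 4) ≈ -1.5190e+5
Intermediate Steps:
Function('z')(T) = Add(-2, Mul(Rational(1, 4), T, Add(1, T))) (Function('z')(T) = Add(-2, Mul(Rational(1, 4), Mul(T, Add(T, 1)))) = Add(-2, Mul(Rational(1, 4), Mul(T, Add(1, T)))) = Add(-2, Mul(Rational(1, 4), T, Add(1, T))))
x = Rational(-31979, 4) (x = Mul(Add(Add(-50, Mul(-1, -91)), 72), Add(Mul(Add(-2, Mul(Rational(1, 4), 2), Mul(Rational(1, 4), Pow(2, 2))), Add(3, Mul(-1, Add(-2, Mul(Rational(1, 4), 2), Mul(Rational(1, 4), Pow(2, 2)))))), Add(-104, Mul(-1, -35)))) = Mul(Add(Add(-50, 91), 72), Add(Mul(Add(-2, Rational(1, 2), Mul(Rational(1, 4), 4)), Add(3, Mul(-1, Add(-2, Rational(1, 2), Mul(Rational(1, 4), 4))))), Add(-104, 35))) = Mul(Add(41, 72), Add(Mul(Add(-2, Rational(1, 2), 1), Add(3, Mul(-1, Add(-2, Rational(1, 2), 1)))), -69)) = Mul(113, Add(Mul(Rational(-1, 2), Add(3, Mul(-1, Rational(-1, 2)))), -69)) = Mul(113, Add(Mul(Rational(-1, 2), Add(3, Rational(1, 2))), -69)) = Mul(113, Add(Mul(Rational(-1, 2), Rational(7, 2)), -69)) = Mul(113, Add(Rational(-7, 4), -69)) = Mul(113, Rational(-283, 4)) = Rational(-31979, 4) ≈ -7994.8)
Mul(x, 19) = Mul(Rational(-31979, 4), 19) = Rational(-607601, 4)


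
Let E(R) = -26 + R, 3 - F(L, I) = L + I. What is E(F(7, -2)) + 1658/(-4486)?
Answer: -63633/2243 ≈ -28.370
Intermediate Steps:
F(L, I) = 3 - I - L (F(L, I) = 3 - (L + I) = 3 - (I + L) = 3 + (-I - L) = 3 - I - L)
E(F(7, -2)) + 1658/(-4486) = (-26 + (3 - 1*(-2) - 1*7)) + 1658/(-4486) = (-26 + (3 + 2 - 7)) + 1658*(-1/4486) = (-26 - 2) - 829/2243 = -28 - 829/2243 = -63633/2243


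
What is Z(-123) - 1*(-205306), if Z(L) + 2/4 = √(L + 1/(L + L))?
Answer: 410611/2 + I*√7443714/246 ≈ 2.0531e+5 + 11.091*I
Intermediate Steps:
Z(L) = -½ + √(L + 1/(2*L)) (Z(L) = -½ + √(L + 1/(L + L)) = -½ + √(L + 1/(2*L)))
Z(-123) - 1*(-205306) = (-½ + √(-123 + (½)/(-123))) - 1*(-205306) = (-½ + √(-123 + (½)*(-1/123))) + 205306 = (-½ + √(-123 - 1/246)) + 205306 = (-½ + √(-30259/246)) + 205306 = (-½ + I*√7443714/246) + 205306 = 410611/2 + I*√7443714/246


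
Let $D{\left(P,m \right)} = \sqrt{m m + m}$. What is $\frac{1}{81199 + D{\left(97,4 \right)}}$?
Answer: $\frac{81199}{6593277581} - \frac{2 \sqrt{5}}{6593277581} \approx 1.2315 \cdot 10^{-5}$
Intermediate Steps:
$D{\left(P,m \right)} = \sqrt{m + m^{2}}$ ($D{\left(P,m \right)} = \sqrt{m^{2} + m} = \sqrt{m + m^{2}}$)
$\frac{1}{81199 + D{\left(97,4 \right)}} = \frac{1}{81199 + \sqrt{4 \left(1 + 4\right)}} = \frac{1}{81199 + \sqrt{4 \cdot 5}} = \frac{1}{81199 + \sqrt{20}} = \frac{1}{81199 + 2 \sqrt{5}}$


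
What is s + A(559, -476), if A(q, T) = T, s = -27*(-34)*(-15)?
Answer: -14246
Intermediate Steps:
s = -13770 (s = 918*(-15) = -13770)
s + A(559, -476) = -13770 - 476 = -14246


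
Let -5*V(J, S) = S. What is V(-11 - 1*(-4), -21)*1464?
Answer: 30744/5 ≈ 6148.8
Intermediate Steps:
V(J, S) = -S/5
V(-11 - 1*(-4), -21)*1464 = -⅕*(-21)*1464 = (21/5)*1464 = 30744/5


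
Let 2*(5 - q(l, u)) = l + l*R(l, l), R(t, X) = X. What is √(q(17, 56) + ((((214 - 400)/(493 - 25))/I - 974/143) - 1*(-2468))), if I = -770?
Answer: √2086036217265/30030 ≈ 48.096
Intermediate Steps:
q(l, u) = 5 - l/2 - l²/2 (q(l, u) = 5 - (l + l*l)/2 = 5 - (l + l²)/2 = 5 + (-l/2 - l²/2) = 5 - l/2 - l²/2)
√(q(17, 56) + ((((214 - 400)/(493 - 25))/I - 974/143) - 1*(-2468))) = √((5 - ½*17 - ½*17²) + ((((214 - 400)/(493 - 25))/(-770) - 974/143) - 1*(-2468))) = √((5 - 17/2 - ½*289) + ((-186/468*(-1/770) - 974*1/143) + 2468)) = √((5 - 17/2 - 289/2) + ((-186*1/468*(-1/770) - 974/143) + 2468)) = √(-148 + ((-31/78*(-1/770) - 974/143) + 2468)) = √(-148 + ((31/60060 - 974/143) + 2468)) = √(-148 + (-409049/60060 + 2468)) = √(-148 + 147819031/60060) = √(138930151/60060) = √2086036217265/30030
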